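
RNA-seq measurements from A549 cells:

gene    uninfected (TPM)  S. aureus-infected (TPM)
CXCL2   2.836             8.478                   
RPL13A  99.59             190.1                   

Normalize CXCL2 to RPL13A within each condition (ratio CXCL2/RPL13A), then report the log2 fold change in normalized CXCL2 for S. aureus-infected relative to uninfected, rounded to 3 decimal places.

CXCL2/RPL13A (uninfected) = 2.836 / 99.59 = 0.028477
CXCL2/RPL13A (S. aureus-infected) = 8.478 / 190.1 = 0.044598
Fold change = 0.044598 / 0.028477 = 1.5661
log2(1.5661) = 0.6472

0.647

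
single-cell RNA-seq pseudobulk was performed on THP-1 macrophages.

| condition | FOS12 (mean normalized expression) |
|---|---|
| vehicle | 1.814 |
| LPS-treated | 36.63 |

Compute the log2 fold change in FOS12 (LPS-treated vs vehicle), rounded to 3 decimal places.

4.336

Fold change = 36.63 / 1.814 = 20.1929
log2(20.1929) = 4.3358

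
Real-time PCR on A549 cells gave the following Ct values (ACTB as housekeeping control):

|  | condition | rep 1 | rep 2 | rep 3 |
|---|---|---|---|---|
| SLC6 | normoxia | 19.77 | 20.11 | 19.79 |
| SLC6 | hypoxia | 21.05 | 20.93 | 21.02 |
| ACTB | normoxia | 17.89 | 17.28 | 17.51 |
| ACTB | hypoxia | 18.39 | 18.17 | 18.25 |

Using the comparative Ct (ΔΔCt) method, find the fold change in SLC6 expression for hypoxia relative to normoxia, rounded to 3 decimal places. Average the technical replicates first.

0.758

Mean Ct: SLC6 normoxia 19.890; SLC6 hypoxia 21.000; ACTB normoxia 17.560; ACTB hypoxia 18.270
ΔCt(normoxia) = 19.890 − 17.560 = 2.330
ΔCt(hypoxia) = 21.000 − 18.270 = 2.730
ΔΔCt = 2.730 − 2.330 = 0.400
Fold change = 2^(−0.400) = 0.7579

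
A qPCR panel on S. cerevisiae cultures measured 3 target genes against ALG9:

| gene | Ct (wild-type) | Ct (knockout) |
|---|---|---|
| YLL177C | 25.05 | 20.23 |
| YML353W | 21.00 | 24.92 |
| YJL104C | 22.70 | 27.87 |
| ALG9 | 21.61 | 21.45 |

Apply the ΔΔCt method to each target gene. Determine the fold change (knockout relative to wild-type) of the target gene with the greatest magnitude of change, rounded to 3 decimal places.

0.025

YLL177C: ΔΔCt = (20.23−21.45) − (25.05−21.61) = -1.22 − 3.44 = -4.66; fold change = 2^4.66 = 25.281
YML353W: ΔΔCt = (24.92−21.45) − (21.00−21.61) = 3.47 − (-0.61) = 4.08; fold change = 2^-4.08 = 0.059
YJL104C: ΔΔCt = (27.87−21.45) − (22.70−21.61) = 6.42 − 1.09 = 5.33; fold change = 2^-5.33 = 0.025
YJL104C has the largest |ΔΔCt| = 5.33.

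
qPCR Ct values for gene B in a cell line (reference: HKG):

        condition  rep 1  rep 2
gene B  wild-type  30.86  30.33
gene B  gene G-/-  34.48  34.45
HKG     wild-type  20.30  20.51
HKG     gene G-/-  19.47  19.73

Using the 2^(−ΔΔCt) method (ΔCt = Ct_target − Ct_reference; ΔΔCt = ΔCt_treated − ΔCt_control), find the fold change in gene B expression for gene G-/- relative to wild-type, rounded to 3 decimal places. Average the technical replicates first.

0.039

Mean Ct: gene B wild-type 30.595; gene B gene G-/- 34.465; HKG wild-type 20.405; HKG gene G-/- 19.600
ΔCt(wild-type) = 30.595 − 20.405 = 10.190
ΔCt(gene G-/-) = 34.465 − 19.600 = 14.865
ΔΔCt = 14.865 − 10.190 = 4.675
Fold change = 2^(−4.675) = 0.0391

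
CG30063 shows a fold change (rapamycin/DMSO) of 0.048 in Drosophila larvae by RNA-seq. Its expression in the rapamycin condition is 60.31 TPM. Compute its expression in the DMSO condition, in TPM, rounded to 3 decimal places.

1256.458

DMSO expression = 60.31 / 0.048 = 1256.458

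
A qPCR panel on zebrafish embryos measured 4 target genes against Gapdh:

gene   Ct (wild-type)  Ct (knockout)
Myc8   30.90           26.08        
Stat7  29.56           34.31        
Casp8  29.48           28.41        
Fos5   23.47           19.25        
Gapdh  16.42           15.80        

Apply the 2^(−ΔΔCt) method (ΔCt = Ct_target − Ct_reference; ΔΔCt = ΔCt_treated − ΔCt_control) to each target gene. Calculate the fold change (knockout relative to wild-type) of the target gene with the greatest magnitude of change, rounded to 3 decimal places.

Myc8: ΔΔCt = (26.08−15.80) − (30.90−16.42) = 10.28 − 14.48 = -4.20; fold change = 2^4.20 = 18.379
Stat7: ΔΔCt = (34.31−15.80) − (29.56−16.42) = 18.51 − 13.14 = 5.37; fold change = 2^-5.37 = 0.024
Casp8: ΔΔCt = (28.41−15.80) − (29.48−16.42) = 12.61 − 13.06 = -0.45; fold change = 2^0.45 = 1.366
Fos5: ΔΔCt = (19.25−15.80) − (23.47−16.42) = 3.45 − 7.05 = -3.60; fold change = 2^3.60 = 12.126
Stat7 has the largest |ΔΔCt| = 5.37.

0.024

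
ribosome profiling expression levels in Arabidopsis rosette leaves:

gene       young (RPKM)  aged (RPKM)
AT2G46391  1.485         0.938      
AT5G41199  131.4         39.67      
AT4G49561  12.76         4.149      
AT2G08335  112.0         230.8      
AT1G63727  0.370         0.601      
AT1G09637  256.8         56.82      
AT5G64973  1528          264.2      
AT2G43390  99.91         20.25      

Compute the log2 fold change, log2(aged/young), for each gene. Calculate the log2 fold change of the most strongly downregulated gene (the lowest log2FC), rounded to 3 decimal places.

log2(0.938/1.485) = -0.663  (AT2G46391)
log2(39.67/131.4) = -1.728  (AT5G41199)
log2(4.149/12.76) = -1.621  (AT4G49561)
log2(230.8/112.0) = 1.043  (AT2G08335)
log2(0.601/0.370) = 0.700  (AT1G63727)
log2(56.82/256.8) = -2.176  (AT1G09637)
log2(264.2/1528) = -2.532  (AT5G64973)
log2(20.25/99.91) = -2.303  (AT2G43390)
AT5G64973 is most strongly downregulated.

-2.532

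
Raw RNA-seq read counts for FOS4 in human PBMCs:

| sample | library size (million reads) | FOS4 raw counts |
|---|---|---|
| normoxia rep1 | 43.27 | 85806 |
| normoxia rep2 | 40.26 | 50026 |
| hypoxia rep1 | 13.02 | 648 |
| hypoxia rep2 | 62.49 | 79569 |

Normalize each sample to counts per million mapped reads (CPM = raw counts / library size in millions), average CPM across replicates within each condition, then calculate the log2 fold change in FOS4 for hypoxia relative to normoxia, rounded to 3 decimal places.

CPM(normoxia rep1) = 85806 / 43.27 = 1983.0367
CPM(normoxia rep2) = 50026 / 40.26 = 1242.5733
CPM(hypoxia rep1) = 648 / 13.02 = 49.7696
CPM(hypoxia rep2) = 79569 / 62.49 = 1273.3077
mean CPM(normoxia) = 1612.8050; mean CPM(hypoxia) = 661.5387
Fold change = 661.5387 / 1612.8050 = 0.41018
log2(0.41018) = -1.2857

-1.286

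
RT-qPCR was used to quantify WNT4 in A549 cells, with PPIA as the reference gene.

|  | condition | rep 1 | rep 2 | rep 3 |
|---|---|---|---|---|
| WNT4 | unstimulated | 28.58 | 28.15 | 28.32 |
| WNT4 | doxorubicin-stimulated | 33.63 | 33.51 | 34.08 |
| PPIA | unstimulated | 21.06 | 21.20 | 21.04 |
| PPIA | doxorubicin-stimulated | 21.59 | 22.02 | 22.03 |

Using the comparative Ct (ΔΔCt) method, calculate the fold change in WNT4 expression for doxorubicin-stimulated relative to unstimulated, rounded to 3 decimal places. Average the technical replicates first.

Mean Ct: WNT4 unstimulated 28.350; WNT4 doxorubicin-stimulated 33.740; PPIA unstimulated 21.100; PPIA doxorubicin-stimulated 21.880
ΔCt(unstimulated) = 28.350 − 21.100 = 7.250
ΔCt(doxorubicin-stimulated) = 33.740 − 21.880 = 11.860
ΔΔCt = 11.860 − 7.250 = 4.610
Fold change = 2^(−4.610) = 0.0409

0.041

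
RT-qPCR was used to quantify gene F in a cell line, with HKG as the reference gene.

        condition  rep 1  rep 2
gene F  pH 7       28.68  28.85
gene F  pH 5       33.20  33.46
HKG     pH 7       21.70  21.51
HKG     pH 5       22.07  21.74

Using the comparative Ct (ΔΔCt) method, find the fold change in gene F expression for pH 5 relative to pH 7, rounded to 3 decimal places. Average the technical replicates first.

Mean Ct: gene F pH 7 28.765; gene F pH 5 33.330; HKG pH 7 21.605; HKG pH 5 21.905
ΔCt(pH 7) = 28.765 − 21.605 = 7.160
ΔCt(pH 5) = 33.330 − 21.905 = 11.425
ΔΔCt = 11.425 − 7.160 = 4.265
Fold change = 2^(−4.265) = 0.0520

0.052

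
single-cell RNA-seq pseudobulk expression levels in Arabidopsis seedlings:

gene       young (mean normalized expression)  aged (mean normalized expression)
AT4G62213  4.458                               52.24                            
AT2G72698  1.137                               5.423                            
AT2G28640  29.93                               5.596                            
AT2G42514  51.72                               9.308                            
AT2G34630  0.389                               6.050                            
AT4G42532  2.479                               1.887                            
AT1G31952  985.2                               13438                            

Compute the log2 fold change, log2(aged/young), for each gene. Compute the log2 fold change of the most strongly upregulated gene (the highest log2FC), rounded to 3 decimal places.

log2(52.24/4.458) = 3.551  (AT4G62213)
log2(5.423/1.137) = 2.254  (AT2G72698)
log2(5.596/29.93) = -2.419  (AT2G28640)
log2(9.308/51.72) = -2.474  (AT2G42514)
log2(6.050/0.389) = 3.959  (AT2G34630)
log2(1.887/2.479) = -0.394  (AT4G42532)
log2(13438/985.2) = 3.770  (AT1G31952)
AT2G34630 is most strongly upregulated.

3.959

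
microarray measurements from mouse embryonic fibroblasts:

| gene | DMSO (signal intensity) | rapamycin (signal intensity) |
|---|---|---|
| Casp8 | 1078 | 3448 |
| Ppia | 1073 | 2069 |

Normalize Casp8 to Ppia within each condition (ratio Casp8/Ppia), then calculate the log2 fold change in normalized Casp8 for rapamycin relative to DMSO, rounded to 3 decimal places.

Casp8/Ppia (DMSO) = 1078 / 1073 = 1.0047
Casp8/Ppia (rapamycin) = 3448 / 2069 = 1.6665
Fold change = 1.6665 / 1.0047 = 1.6588
log2(1.6588) = 0.7301

0.730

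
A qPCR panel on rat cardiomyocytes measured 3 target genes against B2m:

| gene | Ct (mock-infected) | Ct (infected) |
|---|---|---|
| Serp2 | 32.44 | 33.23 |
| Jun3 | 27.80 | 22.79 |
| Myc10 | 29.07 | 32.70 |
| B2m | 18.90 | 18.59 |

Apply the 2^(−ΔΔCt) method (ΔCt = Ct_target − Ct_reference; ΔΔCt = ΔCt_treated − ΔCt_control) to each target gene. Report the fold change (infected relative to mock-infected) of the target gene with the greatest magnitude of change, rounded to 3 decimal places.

Serp2: ΔΔCt = (33.23−18.59) − (32.44−18.90) = 14.64 − 13.54 = 1.10; fold change = 2^-1.10 = 0.467
Jun3: ΔΔCt = (22.79−18.59) − (27.80−18.90) = 4.20 − 8.90 = -4.70; fold change = 2^4.70 = 25.992
Myc10: ΔΔCt = (32.70−18.59) − (29.07−18.90) = 14.11 − 10.17 = 3.94; fold change = 2^-3.94 = 0.065
Jun3 has the largest |ΔΔCt| = 4.70.

25.992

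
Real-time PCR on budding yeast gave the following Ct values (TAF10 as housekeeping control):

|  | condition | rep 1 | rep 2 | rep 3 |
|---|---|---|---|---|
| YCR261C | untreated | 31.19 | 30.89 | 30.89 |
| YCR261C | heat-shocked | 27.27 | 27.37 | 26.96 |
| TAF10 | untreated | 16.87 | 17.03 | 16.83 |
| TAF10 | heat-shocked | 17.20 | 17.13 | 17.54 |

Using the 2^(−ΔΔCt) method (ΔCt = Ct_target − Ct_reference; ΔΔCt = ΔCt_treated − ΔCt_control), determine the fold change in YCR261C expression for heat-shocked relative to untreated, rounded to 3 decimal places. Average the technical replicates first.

18.001

Mean Ct: YCR261C untreated 30.990; YCR261C heat-shocked 27.200; TAF10 untreated 16.910; TAF10 heat-shocked 17.290
ΔCt(untreated) = 30.990 − 16.910 = 14.080
ΔCt(heat-shocked) = 27.200 − 17.290 = 9.910
ΔΔCt = 9.910 − 14.080 = -4.170
Fold change = 2^(−(-4.170)) = 2^4.170 = 18.0009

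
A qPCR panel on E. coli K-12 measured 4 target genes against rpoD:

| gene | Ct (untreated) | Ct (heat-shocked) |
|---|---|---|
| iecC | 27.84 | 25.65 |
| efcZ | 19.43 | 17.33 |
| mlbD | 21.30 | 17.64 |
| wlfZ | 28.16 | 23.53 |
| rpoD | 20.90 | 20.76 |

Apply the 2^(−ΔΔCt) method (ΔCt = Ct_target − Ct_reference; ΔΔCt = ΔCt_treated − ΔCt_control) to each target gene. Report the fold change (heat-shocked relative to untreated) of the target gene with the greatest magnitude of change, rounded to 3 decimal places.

22.471

iecC: ΔΔCt = (25.65−20.76) − (27.84−20.90) = 4.89 − 6.94 = -2.05; fold change = 2^2.05 = 4.141
efcZ: ΔΔCt = (17.33−20.76) − (19.43−20.90) = -3.43 − (-1.47) = -1.96; fold change = 2^1.96 = 3.891
mlbD: ΔΔCt = (17.64−20.76) − (21.30−20.90) = -3.12 − 0.40 = -3.52; fold change = 2^3.52 = 11.472
wlfZ: ΔΔCt = (23.53−20.76) − (28.16−20.90) = 2.77 − 7.26 = -4.49; fold change = 2^4.49 = 22.471
wlfZ has the largest |ΔΔCt| = 4.49.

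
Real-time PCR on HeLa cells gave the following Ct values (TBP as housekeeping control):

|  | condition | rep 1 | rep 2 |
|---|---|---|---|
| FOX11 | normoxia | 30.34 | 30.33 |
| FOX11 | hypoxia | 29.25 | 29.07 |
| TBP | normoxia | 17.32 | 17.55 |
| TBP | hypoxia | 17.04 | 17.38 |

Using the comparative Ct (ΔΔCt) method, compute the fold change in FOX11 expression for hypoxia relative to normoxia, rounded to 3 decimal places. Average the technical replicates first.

Mean Ct: FOX11 normoxia 30.335; FOX11 hypoxia 29.160; TBP normoxia 17.435; TBP hypoxia 17.210
ΔCt(normoxia) = 30.335 − 17.435 = 12.900
ΔCt(hypoxia) = 29.160 − 17.210 = 11.950
ΔΔCt = 11.950 − 12.900 = -0.950
Fold change = 2^(−(-0.950)) = 2^0.950 = 1.9319

1.932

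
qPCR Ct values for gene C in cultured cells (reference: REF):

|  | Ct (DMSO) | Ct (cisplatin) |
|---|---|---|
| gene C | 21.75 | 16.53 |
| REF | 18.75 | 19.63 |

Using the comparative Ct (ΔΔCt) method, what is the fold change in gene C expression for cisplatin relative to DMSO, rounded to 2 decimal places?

68.59

ΔCt(DMSO) = 21.750 − 18.750 = 3.000
ΔCt(cisplatin) = 16.530 − 19.630 = -3.100
ΔΔCt = -3.100 − 3.000 = -6.100
Fold change = 2^(−(-6.100)) = 2^6.100 = 68.594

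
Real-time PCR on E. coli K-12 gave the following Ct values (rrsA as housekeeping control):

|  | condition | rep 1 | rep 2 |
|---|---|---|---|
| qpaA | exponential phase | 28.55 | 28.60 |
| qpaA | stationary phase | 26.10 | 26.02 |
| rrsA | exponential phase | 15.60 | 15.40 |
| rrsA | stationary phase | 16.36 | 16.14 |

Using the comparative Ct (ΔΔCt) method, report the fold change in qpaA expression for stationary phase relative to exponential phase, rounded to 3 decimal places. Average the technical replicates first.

Mean Ct: qpaA exponential phase 28.575; qpaA stationary phase 26.060; rrsA exponential phase 15.500; rrsA stationary phase 16.250
ΔCt(exponential phase) = 28.575 − 15.500 = 13.075
ΔCt(stationary phase) = 26.060 − 16.250 = 9.810
ΔΔCt = 9.810 − 13.075 = -3.265
Fold change = 2^(−(-3.265)) = 2^3.265 = 9.6131

9.613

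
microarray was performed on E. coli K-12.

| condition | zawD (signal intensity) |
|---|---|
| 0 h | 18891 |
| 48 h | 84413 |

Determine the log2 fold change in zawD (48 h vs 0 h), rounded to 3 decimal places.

2.160

Fold change = 84413 / 18891 = 4.4684
log2(4.4684) = 2.1598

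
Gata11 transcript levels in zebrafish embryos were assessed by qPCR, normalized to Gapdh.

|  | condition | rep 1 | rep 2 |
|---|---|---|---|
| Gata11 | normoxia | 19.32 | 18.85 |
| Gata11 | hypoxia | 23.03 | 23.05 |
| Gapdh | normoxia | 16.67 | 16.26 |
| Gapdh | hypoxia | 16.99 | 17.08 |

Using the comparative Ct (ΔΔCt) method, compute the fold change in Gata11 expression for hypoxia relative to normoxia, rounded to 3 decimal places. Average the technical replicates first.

Mean Ct: Gata11 normoxia 19.085; Gata11 hypoxia 23.040; Gapdh normoxia 16.465; Gapdh hypoxia 17.035
ΔCt(normoxia) = 19.085 − 16.465 = 2.620
ΔCt(hypoxia) = 23.040 − 17.035 = 6.005
ΔΔCt = 6.005 − 2.620 = 3.385
Fold change = 2^(−3.385) = 0.0957

0.096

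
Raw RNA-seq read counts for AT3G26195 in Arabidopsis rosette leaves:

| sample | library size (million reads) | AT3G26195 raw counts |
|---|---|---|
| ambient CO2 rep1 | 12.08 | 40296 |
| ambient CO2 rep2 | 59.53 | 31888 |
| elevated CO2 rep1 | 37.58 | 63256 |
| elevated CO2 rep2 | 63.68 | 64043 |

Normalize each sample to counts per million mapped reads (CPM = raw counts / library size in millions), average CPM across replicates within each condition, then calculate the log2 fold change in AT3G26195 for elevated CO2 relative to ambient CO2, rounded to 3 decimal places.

CPM(ambient CO2 rep1) = 40296 / 12.08 = 3335.7616
CPM(ambient CO2 rep2) = 31888 / 59.53 = 535.6627
CPM(elevated CO2 rep1) = 63256 / 37.58 = 1683.2358
CPM(elevated CO2 rep2) = 64043 / 63.68 = 1005.7004
mean CPM(ambient CO2) = 1935.7121; mean CPM(elevated CO2) = 1344.4681
Fold change = 1344.4681 / 1935.7121 = 0.69456
log2(0.69456) = -0.5258

-0.526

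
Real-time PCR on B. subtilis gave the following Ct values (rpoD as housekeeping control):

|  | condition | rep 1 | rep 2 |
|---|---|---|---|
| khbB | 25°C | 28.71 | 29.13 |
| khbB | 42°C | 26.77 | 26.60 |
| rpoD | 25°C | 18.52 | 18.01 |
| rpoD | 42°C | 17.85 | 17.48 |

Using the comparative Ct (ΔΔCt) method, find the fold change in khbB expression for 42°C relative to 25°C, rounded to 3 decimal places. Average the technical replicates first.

3.106

Mean Ct: khbB 25°C 28.920; khbB 42°C 26.685; rpoD 25°C 18.265; rpoD 42°C 17.665
ΔCt(25°C) = 28.920 − 18.265 = 10.655
ΔCt(42°C) = 26.685 − 17.665 = 9.020
ΔΔCt = 9.020 − 10.655 = -1.635
Fold change = 2^(−(-1.635)) = 2^1.635 = 3.1059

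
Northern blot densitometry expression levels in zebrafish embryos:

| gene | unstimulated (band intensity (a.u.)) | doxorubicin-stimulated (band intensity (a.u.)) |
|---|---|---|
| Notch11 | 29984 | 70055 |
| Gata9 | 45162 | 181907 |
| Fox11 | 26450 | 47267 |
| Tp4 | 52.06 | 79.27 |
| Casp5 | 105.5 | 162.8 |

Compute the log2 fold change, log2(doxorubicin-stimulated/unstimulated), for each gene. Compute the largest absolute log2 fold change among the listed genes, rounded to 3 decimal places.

log2(70055/29984) = 1.224  (Notch11)
log2(181907/45162) = 2.010  (Gata9)
log2(47267/26450) = 0.838  (Fox11)
log2(79.27/52.06) = 0.607  (Tp4)
log2(162.8/105.5) = 0.626  (Casp5)
The largest magnitude belongs to Gata9.

2.010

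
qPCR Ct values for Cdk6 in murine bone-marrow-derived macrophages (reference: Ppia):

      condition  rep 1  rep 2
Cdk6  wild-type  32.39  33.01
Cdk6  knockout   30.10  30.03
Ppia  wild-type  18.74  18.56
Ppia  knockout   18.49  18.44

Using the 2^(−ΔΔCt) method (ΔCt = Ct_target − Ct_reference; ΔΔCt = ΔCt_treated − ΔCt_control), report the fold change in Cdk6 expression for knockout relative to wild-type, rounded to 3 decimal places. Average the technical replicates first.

5.464

Mean Ct: Cdk6 wild-type 32.700; Cdk6 knockout 30.065; Ppia wild-type 18.650; Ppia knockout 18.465
ΔCt(wild-type) = 32.700 − 18.650 = 14.050
ΔCt(knockout) = 30.065 − 18.465 = 11.600
ΔΔCt = 11.600 − 14.050 = -2.450
Fold change = 2^(−(-2.450)) = 2^2.450 = 5.4642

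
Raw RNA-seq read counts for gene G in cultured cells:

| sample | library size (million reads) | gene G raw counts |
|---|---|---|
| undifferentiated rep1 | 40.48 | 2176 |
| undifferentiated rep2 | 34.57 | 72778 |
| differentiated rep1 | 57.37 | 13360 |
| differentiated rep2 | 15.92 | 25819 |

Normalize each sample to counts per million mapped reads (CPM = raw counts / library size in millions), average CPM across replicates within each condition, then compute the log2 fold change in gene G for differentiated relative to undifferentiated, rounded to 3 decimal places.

CPM(undifferentiated rep1) = 2176 / 40.48 = 53.7549
CPM(undifferentiated rep2) = 72778 / 34.57 = 2105.2358
CPM(differentiated rep1) = 13360 / 57.37 = 232.8743
CPM(differentiated rep2) = 25819 / 15.92 = 1621.7965
mean CPM(undifferentiated) = 1079.4953; mean CPM(differentiated) = 927.3354
Fold change = 927.3354 / 1079.4953 = 0.85905
log2(0.85905) = -0.2192

-0.219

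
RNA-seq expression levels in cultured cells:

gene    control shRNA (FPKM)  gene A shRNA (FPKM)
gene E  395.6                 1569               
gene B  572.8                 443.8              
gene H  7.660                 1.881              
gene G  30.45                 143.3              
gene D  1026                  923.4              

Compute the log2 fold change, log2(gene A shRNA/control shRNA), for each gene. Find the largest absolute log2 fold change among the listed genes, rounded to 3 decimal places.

2.235

log2(1569/395.6) = 1.988  (gene E)
log2(443.8/572.8) = -0.368  (gene B)
log2(1.881/7.660) = -2.026  (gene H)
log2(143.3/30.45) = 2.235  (gene G)
log2(923.4/1026) = -0.152  (gene D)
The largest magnitude belongs to gene G.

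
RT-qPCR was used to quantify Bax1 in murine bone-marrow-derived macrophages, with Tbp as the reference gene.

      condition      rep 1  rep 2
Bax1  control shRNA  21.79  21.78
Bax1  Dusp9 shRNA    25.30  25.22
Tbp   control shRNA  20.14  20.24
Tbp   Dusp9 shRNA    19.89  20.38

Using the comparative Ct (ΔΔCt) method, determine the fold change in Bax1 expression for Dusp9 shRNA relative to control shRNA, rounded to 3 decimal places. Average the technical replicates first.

Mean Ct: Bax1 control shRNA 21.785; Bax1 Dusp9 shRNA 25.260; Tbp control shRNA 20.190; Tbp Dusp9 shRNA 20.135
ΔCt(control shRNA) = 21.785 − 20.190 = 1.595
ΔCt(Dusp9 shRNA) = 25.260 − 20.135 = 5.125
ΔΔCt = 5.125 − 1.595 = 3.530
Fold change = 2^(−3.530) = 0.0866

0.087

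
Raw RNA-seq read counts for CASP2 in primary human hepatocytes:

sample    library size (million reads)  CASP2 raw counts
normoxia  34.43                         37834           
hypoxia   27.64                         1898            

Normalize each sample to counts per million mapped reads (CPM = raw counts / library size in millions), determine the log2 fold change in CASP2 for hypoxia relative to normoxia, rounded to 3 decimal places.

-4.000

CPM(normoxia) = 37834 / 34.43 = 1098.8673
CPM(hypoxia) = 1898 / 27.64 = 68.6686
Fold change = 68.6686 / 1098.8673 = 0.06249
log2(0.06249) = -4.0002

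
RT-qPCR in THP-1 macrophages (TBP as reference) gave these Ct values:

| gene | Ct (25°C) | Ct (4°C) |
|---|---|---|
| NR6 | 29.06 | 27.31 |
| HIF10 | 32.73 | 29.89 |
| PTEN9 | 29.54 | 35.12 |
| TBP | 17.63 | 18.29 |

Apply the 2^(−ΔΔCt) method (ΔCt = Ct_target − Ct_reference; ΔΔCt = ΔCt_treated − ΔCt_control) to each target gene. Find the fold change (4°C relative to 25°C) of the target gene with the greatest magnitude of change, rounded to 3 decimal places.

0.033

NR6: ΔΔCt = (27.31−18.29) − (29.06−17.63) = 9.02 − 11.43 = -2.41; fold change = 2^2.41 = 5.315
HIF10: ΔΔCt = (29.89−18.29) − (32.73−17.63) = 11.60 − 15.10 = -3.50; fold change = 2^3.50 = 11.314
PTEN9: ΔΔCt = (35.12−18.29) − (29.54−17.63) = 16.83 − 11.91 = 4.92; fold change = 2^-4.92 = 0.033
PTEN9 has the largest |ΔΔCt| = 4.92.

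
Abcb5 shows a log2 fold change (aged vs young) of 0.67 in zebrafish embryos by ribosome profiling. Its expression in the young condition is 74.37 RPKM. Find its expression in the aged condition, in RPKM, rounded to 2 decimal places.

118.33

Fold change = 2^(0.67) = 1.5911
aged expression = 74.37 × 1.5911 = 118.33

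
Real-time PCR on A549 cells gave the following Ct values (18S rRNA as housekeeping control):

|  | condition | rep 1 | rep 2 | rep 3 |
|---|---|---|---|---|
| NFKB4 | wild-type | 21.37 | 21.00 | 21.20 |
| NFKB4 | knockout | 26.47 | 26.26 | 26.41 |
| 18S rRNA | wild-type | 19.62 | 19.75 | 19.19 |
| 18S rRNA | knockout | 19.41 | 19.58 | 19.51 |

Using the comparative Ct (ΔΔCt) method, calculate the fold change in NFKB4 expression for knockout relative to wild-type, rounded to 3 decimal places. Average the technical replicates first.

0.027

Mean Ct: NFKB4 wild-type 21.190; NFKB4 knockout 26.380; 18S rRNA wild-type 19.520; 18S rRNA knockout 19.500
ΔCt(wild-type) = 21.190 − 19.520 = 1.670
ΔCt(knockout) = 26.380 − 19.500 = 6.880
ΔΔCt = 6.880 − 1.670 = 5.210
Fold change = 2^(−5.210) = 0.0270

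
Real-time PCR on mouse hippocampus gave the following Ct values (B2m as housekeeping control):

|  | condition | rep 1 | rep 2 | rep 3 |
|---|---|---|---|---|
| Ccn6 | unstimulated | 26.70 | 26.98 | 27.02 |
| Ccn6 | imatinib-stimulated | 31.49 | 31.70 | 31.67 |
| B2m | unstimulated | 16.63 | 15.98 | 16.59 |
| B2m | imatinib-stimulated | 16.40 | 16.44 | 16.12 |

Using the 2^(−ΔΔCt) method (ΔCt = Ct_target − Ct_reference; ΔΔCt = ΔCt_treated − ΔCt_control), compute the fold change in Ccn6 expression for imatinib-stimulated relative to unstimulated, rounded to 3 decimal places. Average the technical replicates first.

0.036

Mean Ct: Ccn6 unstimulated 26.900; Ccn6 imatinib-stimulated 31.620; B2m unstimulated 16.400; B2m imatinib-stimulated 16.320
ΔCt(unstimulated) = 26.900 − 16.400 = 10.500
ΔCt(imatinib-stimulated) = 31.620 − 16.320 = 15.300
ΔΔCt = 15.300 − 10.500 = 4.800
Fold change = 2^(−4.800) = 0.0359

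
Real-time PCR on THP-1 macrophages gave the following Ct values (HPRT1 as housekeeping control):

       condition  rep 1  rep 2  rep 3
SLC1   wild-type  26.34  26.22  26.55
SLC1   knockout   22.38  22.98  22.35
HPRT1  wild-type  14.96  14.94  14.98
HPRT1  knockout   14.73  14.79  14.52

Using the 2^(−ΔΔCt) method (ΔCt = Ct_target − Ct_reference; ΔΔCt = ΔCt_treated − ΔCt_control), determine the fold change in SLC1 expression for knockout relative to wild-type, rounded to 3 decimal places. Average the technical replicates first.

11.472

Mean Ct: SLC1 wild-type 26.370; SLC1 knockout 22.570; HPRT1 wild-type 14.960; HPRT1 knockout 14.680
ΔCt(wild-type) = 26.370 − 14.960 = 11.410
ΔCt(knockout) = 22.570 − 14.680 = 7.890
ΔΔCt = 7.890 − 11.410 = -3.520
Fold change = 2^(−(-3.520)) = 2^3.520 = 11.4716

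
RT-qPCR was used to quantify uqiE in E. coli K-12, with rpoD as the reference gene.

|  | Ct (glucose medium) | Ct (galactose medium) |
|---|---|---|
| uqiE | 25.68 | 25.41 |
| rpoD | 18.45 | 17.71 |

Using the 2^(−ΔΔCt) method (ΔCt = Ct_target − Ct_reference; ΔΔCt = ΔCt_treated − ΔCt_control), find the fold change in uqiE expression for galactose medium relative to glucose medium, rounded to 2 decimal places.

ΔCt(glucose medium) = 25.680 − 18.450 = 7.230
ΔCt(galactose medium) = 25.410 − 17.710 = 7.700
ΔΔCt = 7.700 − 7.230 = 0.470
Fold change = 2^(−0.470) = 0.722

0.72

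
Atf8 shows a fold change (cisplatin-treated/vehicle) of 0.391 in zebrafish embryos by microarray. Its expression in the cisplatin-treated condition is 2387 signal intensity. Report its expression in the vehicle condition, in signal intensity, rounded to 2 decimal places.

6104.86

vehicle expression = 2387 / 0.391 = 6104.86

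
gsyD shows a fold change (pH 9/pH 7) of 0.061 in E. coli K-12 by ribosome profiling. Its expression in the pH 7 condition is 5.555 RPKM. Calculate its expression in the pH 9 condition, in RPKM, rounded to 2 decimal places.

0.34

pH 9 expression = 5.555 × 0.061 = 0.34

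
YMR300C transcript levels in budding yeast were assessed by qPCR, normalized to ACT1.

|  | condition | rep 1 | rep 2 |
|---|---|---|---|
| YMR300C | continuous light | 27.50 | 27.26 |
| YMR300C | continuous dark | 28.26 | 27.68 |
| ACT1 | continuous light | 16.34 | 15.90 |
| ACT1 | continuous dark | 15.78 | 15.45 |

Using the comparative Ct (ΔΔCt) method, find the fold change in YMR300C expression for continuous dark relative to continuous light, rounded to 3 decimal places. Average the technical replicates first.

Mean Ct: YMR300C continuous light 27.380; YMR300C continuous dark 27.970; ACT1 continuous light 16.120; ACT1 continuous dark 15.615
ΔCt(continuous light) = 27.380 − 16.120 = 11.260
ΔCt(continuous dark) = 27.970 − 15.615 = 12.355
ΔΔCt = 12.355 − 11.260 = 1.095
Fold change = 2^(−1.095) = 0.4681

0.468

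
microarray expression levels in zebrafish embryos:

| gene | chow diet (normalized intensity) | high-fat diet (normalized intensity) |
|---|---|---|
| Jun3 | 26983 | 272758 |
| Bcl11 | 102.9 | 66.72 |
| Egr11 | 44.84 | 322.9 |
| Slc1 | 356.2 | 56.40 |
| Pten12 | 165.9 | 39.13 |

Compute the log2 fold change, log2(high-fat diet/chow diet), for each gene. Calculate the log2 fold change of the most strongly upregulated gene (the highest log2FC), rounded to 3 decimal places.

3.337

log2(272758/26983) = 3.337  (Jun3)
log2(66.72/102.9) = -0.625  (Bcl11)
log2(322.9/44.84) = 2.848  (Egr11)
log2(56.40/356.2) = -2.659  (Slc1)
log2(39.13/165.9) = -2.084  (Pten12)
Jun3 is most strongly upregulated.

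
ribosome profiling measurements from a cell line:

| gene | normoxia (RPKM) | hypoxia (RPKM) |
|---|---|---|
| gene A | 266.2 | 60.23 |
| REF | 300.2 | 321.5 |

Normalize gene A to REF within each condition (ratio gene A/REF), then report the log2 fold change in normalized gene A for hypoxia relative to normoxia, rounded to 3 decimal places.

-2.243

gene A/REF (normoxia) = 266.2 / 300.2 = 0.88674
gene A/REF (hypoxia) = 60.23 / 321.5 = 0.18734
Fold change = 0.18734 / 0.88674 = 0.2113
log2(0.2113) = -2.2429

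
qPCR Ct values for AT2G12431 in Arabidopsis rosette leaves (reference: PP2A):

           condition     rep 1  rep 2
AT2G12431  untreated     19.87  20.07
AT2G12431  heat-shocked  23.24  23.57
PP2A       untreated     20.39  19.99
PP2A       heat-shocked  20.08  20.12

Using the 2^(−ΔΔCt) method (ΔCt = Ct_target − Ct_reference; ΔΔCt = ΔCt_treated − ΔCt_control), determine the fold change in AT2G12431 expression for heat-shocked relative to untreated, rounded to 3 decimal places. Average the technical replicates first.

0.087

Mean Ct: AT2G12431 untreated 19.970; AT2G12431 heat-shocked 23.405; PP2A untreated 20.190; PP2A heat-shocked 20.100
ΔCt(untreated) = 19.970 − 20.190 = -0.220
ΔCt(heat-shocked) = 23.405 − 20.100 = 3.305
ΔΔCt = 3.305 − (-0.220) = 3.525
Fold change = 2^(−3.525) = 0.0869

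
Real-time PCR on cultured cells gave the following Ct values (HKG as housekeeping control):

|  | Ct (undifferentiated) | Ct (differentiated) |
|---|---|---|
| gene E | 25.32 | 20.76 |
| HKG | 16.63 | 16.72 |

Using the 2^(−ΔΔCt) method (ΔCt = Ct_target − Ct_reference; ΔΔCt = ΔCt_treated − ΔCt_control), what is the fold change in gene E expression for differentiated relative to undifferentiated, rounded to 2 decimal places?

ΔCt(undifferentiated) = 25.320 − 16.630 = 8.690
ΔCt(differentiated) = 20.760 − 16.720 = 4.040
ΔΔCt = 4.040 − 8.690 = -4.650
Fold change = 2^(−(-4.650)) = 2^4.650 = 25.107

25.11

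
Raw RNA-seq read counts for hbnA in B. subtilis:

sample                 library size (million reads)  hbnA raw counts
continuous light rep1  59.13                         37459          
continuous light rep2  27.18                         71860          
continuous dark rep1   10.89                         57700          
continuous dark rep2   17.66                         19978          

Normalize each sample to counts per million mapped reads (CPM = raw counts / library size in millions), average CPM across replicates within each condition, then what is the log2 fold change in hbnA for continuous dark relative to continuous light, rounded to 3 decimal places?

0.972

CPM(continuous light rep1) = 37459 / 59.13 = 633.5025
CPM(continuous light rep2) = 71860 / 27.18 = 2643.8558
CPM(continuous dark rep1) = 57700 / 10.89 = 5298.4389
CPM(continuous dark rep2) = 19978 / 17.66 = 1131.2571
mean CPM(continuous light) = 1638.6791; mean CPM(continuous dark) = 3214.8480
Fold change = 3214.8480 / 1638.6791 = 1.96185
log2(1.96185) = 0.9722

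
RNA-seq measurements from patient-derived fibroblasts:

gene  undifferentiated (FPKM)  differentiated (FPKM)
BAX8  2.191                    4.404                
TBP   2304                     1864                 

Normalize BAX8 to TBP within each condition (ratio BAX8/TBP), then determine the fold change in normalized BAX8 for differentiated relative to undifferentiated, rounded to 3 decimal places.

BAX8/TBP (undifferentiated) = 2.191 / 2304 = 0.00095095
BAX8/TBP (differentiated) = 4.404 / 1864 = 0.0023627
Fold change = 0.0023627 / 0.00095095 = 2.4845

2.485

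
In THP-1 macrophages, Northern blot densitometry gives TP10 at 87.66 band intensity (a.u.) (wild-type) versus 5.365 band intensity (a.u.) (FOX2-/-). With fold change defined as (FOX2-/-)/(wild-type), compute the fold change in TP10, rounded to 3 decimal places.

0.061

Fold change = 5.365 / 87.66 = 0.0612
TP10 is downregulated.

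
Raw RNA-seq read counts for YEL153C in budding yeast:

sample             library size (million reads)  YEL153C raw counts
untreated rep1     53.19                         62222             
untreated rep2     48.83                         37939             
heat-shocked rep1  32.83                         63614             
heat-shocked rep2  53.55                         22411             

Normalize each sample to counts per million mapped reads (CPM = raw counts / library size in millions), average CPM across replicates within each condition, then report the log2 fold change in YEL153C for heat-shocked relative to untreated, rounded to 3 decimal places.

0.275

CPM(untreated rep1) = 62222 / 53.19 = 1169.8064
CPM(untreated rep2) = 37939 / 48.83 = 776.9609
CPM(heat-shocked rep1) = 63614 / 32.83 = 1937.6790
CPM(heat-shocked rep2) = 22411 / 53.55 = 418.5061
mean CPM(untreated) = 973.3836; mean CPM(heat-shocked) = 1178.0925
Fold change = 1178.0925 / 973.3836 = 1.21031
log2(1.21031) = 0.2754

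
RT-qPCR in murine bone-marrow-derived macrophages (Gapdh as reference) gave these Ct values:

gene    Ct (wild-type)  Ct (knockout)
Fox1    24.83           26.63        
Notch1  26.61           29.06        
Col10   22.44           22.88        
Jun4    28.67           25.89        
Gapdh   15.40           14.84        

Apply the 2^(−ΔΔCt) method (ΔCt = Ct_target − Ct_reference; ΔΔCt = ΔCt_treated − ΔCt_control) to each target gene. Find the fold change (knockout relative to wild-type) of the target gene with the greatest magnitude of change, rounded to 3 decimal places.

0.124

Fox1: ΔΔCt = (26.63−14.84) − (24.83−15.40) = 11.79 − 9.43 = 2.36; fold change = 2^-2.36 = 0.195
Notch1: ΔΔCt = (29.06−14.84) − (26.61−15.40) = 14.22 − 11.21 = 3.01; fold change = 2^-3.01 = 0.124
Col10: ΔΔCt = (22.88−14.84) − (22.44−15.40) = 8.04 − 7.04 = 1.00; fold change = 2^-1.00 = 0.500
Jun4: ΔΔCt = (25.89−14.84) − (28.67−15.40) = 11.05 − 13.27 = -2.22; fold change = 2^2.22 = 4.659
Notch1 has the largest |ΔΔCt| = 3.01.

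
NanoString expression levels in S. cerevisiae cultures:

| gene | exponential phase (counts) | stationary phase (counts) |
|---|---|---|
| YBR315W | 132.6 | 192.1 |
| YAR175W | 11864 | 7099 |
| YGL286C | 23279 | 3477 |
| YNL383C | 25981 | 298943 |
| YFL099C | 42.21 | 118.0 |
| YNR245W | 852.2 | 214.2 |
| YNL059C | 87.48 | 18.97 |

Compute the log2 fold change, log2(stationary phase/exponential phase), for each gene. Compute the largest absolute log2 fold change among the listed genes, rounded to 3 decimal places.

log2(192.1/132.6) = 0.535  (YBR315W)
log2(7099/11864) = -0.741  (YAR175W)
log2(3477/23279) = -2.743  (YGL286C)
log2(298943/25981) = 3.524  (YNL383C)
log2(118.0/42.21) = 1.483  (YFL099C)
log2(214.2/852.2) = -1.992  (YNR245W)
log2(18.97/87.48) = -2.205  (YNL059C)
The largest magnitude belongs to YNL383C.

3.524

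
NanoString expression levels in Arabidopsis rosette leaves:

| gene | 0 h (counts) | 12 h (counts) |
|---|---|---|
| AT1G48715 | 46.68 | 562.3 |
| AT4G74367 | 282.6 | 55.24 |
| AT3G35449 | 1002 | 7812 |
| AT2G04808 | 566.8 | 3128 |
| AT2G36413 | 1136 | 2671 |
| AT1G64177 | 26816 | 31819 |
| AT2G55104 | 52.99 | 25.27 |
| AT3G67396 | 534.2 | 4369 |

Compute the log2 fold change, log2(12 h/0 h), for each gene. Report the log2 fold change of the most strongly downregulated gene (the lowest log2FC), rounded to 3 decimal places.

log2(562.3/46.68) = 3.590  (AT1G48715)
log2(55.24/282.6) = -2.355  (AT4G74367)
log2(7812/1002) = 2.963  (AT3G35449)
log2(3128/566.8) = 2.464  (AT2G04808)
log2(2671/1136) = 1.233  (AT2G36413)
log2(31819/26816) = 0.247  (AT1G64177)
log2(25.27/52.99) = -1.068  (AT2G55104)
log2(4369/534.2) = 3.032  (AT3G67396)
AT4G74367 is most strongly downregulated.

-2.355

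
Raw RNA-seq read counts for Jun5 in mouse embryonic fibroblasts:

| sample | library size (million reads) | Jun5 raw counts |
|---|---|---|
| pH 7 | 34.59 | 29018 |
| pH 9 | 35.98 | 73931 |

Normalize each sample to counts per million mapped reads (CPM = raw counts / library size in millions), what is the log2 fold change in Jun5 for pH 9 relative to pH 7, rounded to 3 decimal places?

CPM(pH 7) = 29018 / 34.59 = 838.9130
CPM(pH 9) = 73931 / 35.98 = 2054.7804
Fold change = 2054.7804 / 838.9130 = 2.44934
log2(2.44934) = 1.2924

1.292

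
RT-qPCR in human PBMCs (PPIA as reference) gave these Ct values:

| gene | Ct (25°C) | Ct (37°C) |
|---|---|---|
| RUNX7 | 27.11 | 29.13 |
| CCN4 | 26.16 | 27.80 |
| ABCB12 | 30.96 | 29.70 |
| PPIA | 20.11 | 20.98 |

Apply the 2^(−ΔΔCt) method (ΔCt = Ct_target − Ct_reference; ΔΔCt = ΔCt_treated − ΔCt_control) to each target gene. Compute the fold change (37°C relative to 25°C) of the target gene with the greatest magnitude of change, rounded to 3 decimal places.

4.377

RUNX7: ΔΔCt = (29.13−20.98) − (27.11−20.11) = 8.15 − 7.00 = 1.15; fold change = 2^-1.15 = 0.451
CCN4: ΔΔCt = (27.80−20.98) − (26.16−20.11) = 6.82 − 6.05 = 0.77; fold change = 2^-0.77 = 0.586
ABCB12: ΔΔCt = (29.70−20.98) − (30.96−20.11) = 8.72 − 10.85 = -2.13; fold change = 2^2.13 = 4.377
ABCB12 has the largest |ΔΔCt| = 2.13.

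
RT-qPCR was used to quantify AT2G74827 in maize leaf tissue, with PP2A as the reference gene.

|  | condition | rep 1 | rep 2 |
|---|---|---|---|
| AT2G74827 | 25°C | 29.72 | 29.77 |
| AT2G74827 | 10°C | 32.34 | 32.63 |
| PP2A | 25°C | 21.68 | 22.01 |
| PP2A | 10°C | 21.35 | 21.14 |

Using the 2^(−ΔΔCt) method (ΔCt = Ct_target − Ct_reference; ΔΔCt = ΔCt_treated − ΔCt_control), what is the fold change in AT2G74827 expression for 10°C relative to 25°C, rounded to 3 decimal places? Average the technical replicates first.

Mean Ct: AT2G74827 25°C 29.745; AT2G74827 10°C 32.485; PP2A 25°C 21.845; PP2A 10°C 21.245
ΔCt(25°C) = 29.745 − 21.845 = 7.900
ΔCt(10°C) = 32.485 − 21.245 = 11.240
ΔΔCt = 11.240 − 7.900 = 3.340
Fold change = 2^(−3.340) = 0.0988

0.099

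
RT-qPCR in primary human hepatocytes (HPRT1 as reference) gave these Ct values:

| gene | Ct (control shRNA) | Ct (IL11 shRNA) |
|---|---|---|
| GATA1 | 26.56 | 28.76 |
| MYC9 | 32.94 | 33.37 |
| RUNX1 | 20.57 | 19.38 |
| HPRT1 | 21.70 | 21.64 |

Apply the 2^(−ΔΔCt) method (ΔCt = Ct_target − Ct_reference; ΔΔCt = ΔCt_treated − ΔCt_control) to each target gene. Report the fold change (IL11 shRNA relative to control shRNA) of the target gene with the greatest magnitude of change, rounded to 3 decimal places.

0.209

GATA1: ΔΔCt = (28.76−21.64) − (26.56−21.70) = 7.12 − 4.86 = 2.26; fold change = 2^-2.26 = 0.209
MYC9: ΔΔCt = (33.37−21.64) − (32.94−21.70) = 11.73 − 11.24 = 0.49; fold change = 2^-0.49 = 0.712
RUNX1: ΔΔCt = (19.38−21.64) − (20.57−21.70) = -2.26 − (-1.13) = -1.13; fold change = 2^1.13 = 2.189
GATA1 has the largest |ΔΔCt| = 2.26.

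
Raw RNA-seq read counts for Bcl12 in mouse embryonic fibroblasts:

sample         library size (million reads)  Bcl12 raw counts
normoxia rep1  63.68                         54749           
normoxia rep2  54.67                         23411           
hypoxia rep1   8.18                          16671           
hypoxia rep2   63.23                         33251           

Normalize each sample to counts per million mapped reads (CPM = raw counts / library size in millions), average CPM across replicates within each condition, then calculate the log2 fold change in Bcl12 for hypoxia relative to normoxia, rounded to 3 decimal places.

0.993

CPM(normoxia rep1) = 54749 / 63.68 = 859.7519
CPM(normoxia rep2) = 23411 / 54.67 = 428.2239
CPM(hypoxia rep1) = 16671 / 8.18 = 2038.0196
CPM(hypoxia rep2) = 33251 / 63.23 = 525.8738
mean CPM(normoxia) = 643.9879; mean CPM(hypoxia) = 1281.9467
Fold change = 1281.9467 / 643.9879 = 1.99064
log2(1.99064) = 0.9932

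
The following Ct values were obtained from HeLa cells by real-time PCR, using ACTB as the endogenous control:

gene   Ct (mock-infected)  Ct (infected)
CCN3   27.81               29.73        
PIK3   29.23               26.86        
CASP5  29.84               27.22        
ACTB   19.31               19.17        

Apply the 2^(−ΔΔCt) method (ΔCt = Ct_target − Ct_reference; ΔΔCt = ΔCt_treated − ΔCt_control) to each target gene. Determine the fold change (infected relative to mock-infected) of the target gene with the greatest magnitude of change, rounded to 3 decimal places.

5.579

CCN3: ΔΔCt = (29.73−19.17) − (27.81−19.31) = 10.56 − 8.50 = 2.06; fold change = 2^-2.06 = 0.240
PIK3: ΔΔCt = (26.86−19.17) − (29.23−19.31) = 7.69 − 9.92 = -2.23; fold change = 2^2.23 = 4.691
CASP5: ΔΔCt = (27.22−19.17) − (29.84−19.31) = 8.05 − 10.53 = -2.48; fold change = 2^2.48 = 5.579
CASP5 has the largest |ΔΔCt| = 2.48.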